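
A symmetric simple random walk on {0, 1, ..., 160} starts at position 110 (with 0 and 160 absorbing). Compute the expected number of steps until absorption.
E[τ | X_0 = 110] = 5500

Let v_k = E[τ | X_0 = k]. Boundary: v_0 = v_160 = 0. Recurrence: v_k = 1 + (v_{k-1} + v_{k+1})/2 for 1 ≤ k ≤ 159. The particular solution to v_k − (v_{k-1} + v_{k+1})/2 = 1 is v_k = −k^2. Adding homogeneous solution A + B k and matching boundaries gives v_k = k (160 − k). Substituting k = 110: v_110 = 110 · 50 = 5500.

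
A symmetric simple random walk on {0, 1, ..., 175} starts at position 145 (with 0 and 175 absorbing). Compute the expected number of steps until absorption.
E[τ | X_0 = 145] = 4350

Let v_k = E[τ | X_0 = k]. Boundary: v_0 = v_175 = 0. Recurrence: v_k = 1 + (v_{k-1} + v_{k+1})/2 for 1 ≤ k ≤ 174. The particular solution to v_k − (v_{k-1} + v_{k+1})/2 = 1 is v_k = −k^2. Adding homogeneous solution A + B k and matching boundaries gives v_k = k (175 − k). Substituting k = 145: v_145 = 145 · 30 = 4350.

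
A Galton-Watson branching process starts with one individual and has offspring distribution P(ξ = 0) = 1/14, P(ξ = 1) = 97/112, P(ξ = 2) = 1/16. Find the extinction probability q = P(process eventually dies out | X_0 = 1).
q = 1

Mean offspring μ = 0·1/14 + 1·97/112 + 2·1/16 = 111/112 ≤ 1. For μ ≤ 1 with offspring not concentrated at 1, the Galton-Watson process goes extinct almost surely, so q = 1.
(Algebraic check: The pgf is f(s) = 1/14 + 97/112·s + 1/16·s². The extinction probability q is the smallest fixed point of f in [0, 1]. Setting s = f(s):
  1/16·s² + (97/112 − 1)·s + 1/14 = 0
  1/16·s² − (1/14 + 1/16)·s + 1/14 = 0
which factors as (s − 1)·(1/16·s − 1/14) = 0, giving roots s = 1 and s = (1/14)/(1/16) = 8/7. Since 8/7 ≥ 1, the smallest root in [0, 1] is s = 1.)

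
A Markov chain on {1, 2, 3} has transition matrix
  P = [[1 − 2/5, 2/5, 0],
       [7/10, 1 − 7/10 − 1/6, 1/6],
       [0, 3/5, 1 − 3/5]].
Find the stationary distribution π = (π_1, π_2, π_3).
π = (63/109, 36/109, 10/109)

This is a birth-death chain on three states, which satisfies detailed balance: π_1 · P_{12} = π_2 · P_{21} and π_2 · P_{23} = π_3 · P_{32}.
From π_1 · 2/5 = π_2 · 7/10: π_2/π_1 = (2/5)/(7/10) = 4/7.
From π_2 · 1/6 = π_3 · 3/5: π_3/π_2 = (1/6)/(3/5) = 5/18.
Take π_1 proportional to 1; then unnormalized π = (1, 4/7, 10/63). Normalize by dividing by the sum 109/63:
  π = (63/109, 36/109, 10/109).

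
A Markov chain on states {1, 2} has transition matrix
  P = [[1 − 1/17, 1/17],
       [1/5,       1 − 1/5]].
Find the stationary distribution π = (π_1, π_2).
π_1 = 17/22, π_2 = 5/22

Solve πP = π with π_1 + π_2 = 1. From πP = π: π_1 · (1 − 1/17) + π_2 · 1/5 = π_1 ⇒ π_2 · 1/5 = π_1 · 1/17 ⇒ π_2/π_1 = (1/17)/(1/5) = 5/17. Together with π_1 + π_2 = 1:
  π_1 = (1/5)/(1/17 + 1/5) = (1/5)/(22/85) = 17/22,
  π_2 = (1/17)/(1/17 + 1/5) = (1/17)/(22/85) = 5/22.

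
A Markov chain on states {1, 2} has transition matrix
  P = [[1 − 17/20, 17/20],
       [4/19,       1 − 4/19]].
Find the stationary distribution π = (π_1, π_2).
π_1 = 80/403, π_2 = 323/403

Solve πP = π with π_1 + π_2 = 1. From πP = π: π_1 · (1 − 17/20) + π_2 · 4/19 = π_1 ⇒ π_2 · 4/19 = π_1 · 17/20 ⇒ π_2/π_1 = (17/20)/(4/19) = 323/80. Together with π_1 + π_2 = 1:
  π_1 = (4/19)/(17/20 + 4/19) = (4/19)/(403/380) = 80/403,
  π_2 = (17/20)/(17/20 + 4/19) = (17/20)/(403/380) = 323/403.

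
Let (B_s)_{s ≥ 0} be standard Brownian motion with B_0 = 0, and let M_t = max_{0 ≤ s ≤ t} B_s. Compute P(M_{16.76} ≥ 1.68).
P(M_{16.76} ≥ 1.68) = 2·P(B_{16.76} ≥ 1.68) = 2(1 − Φ(1.68/√16.76)) ≈ 0.6815

By the reflection principle for Brownian motion, P(M_t ≥ a) = 2 · P(B_t ≥ a) for a ≥ 0. Since B_t ~ N(0, t), P(B_t ≥ 1.68) = 1 − Φ(1.68/√t) = 1 − Φ(1.68/√16.76) = 1 − Φ(0.4104). So
  P(M_{16.76} ≥ 1.68) = 2(1 − Φ(0.4104)) ≈ 0.6815.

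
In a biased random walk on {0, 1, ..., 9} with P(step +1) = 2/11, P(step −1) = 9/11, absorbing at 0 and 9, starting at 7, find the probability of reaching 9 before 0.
P(hit 9 before 0) = (1 − (9/2)^7) / (1 − (9/2)^9) = 2733052/55345711

Let u_k denote P(reach 9 before 0 | start at k). Boundary: u_0 = 0, u_9 = 1. Recurrence: u_k = 2/11·u_{k+1} + 9/11·u_{k-1} for 1 ≤ k ≤ 8. Try u_k = A + B·r^k with r = q/p = (9/11)/(2/11) = 9/2. Substitution satisfies the recurrence; boundary conditions give:
  u_k = (1 − r^k) / (1 − r^N) = (1 − (9/2)^7) / (1 − (9/2)^9) = 2733052/55345711.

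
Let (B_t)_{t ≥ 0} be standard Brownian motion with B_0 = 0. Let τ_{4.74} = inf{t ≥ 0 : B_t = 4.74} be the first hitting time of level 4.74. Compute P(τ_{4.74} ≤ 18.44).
P(τ_{4.74} ≤ 18.44) = 2(1 − Φ(4.74/√18.44)) = 2(1 − Φ(1.1038)) ≈ 0.2697

By the reflection principle for standard BM, P(τ_b ≤ t) = 2 · P(B_t ≥ b). Since B_t ~ N(0, t), P(B_t ≥ 4.74) = 1 − Φ(4.74/√t) = 1 − Φ(4.74/√18.44) = 1 − Φ(1.1038) ≈ 0.13484. Doubling: P(τ_{4.74} ≤ 18.44) ≈ 2 · 0.13484 = 0.26968 ≈ 0.2697.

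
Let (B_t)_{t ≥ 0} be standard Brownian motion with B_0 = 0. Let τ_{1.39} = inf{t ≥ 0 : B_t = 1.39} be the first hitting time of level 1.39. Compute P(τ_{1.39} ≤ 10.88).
P(τ_{1.39} ≤ 10.88) = 2(1 − Φ(1.39/√10.88)) = 2(1 − Φ(0.4214)) ≈ 0.6735

By the reflection principle for standard BM, P(τ_b ≤ t) = 2 · P(B_t ≥ b). Since B_t ~ N(0, t), P(B_t ≥ 1.39) = 1 − Φ(1.39/√t) = 1 − Φ(1.39/√10.88) = 1 − Φ(0.4214) ≈ 0.33673. Doubling: P(τ_{1.39} ≤ 10.88) ≈ 2 · 0.33673 = 0.67346 ≈ 0.6735.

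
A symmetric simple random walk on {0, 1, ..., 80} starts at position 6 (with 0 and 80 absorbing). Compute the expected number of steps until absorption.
E[τ | X_0 = 6] = 444

Let v_k = E[τ | X_0 = k]. Boundary: v_0 = v_80 = 0. Recurrence: v_k = 1 + (v_{k-1} + v_{k+1})/2 for 1 ≤ k ≤ 79. The particular solution to v_k − (v_{k-1} + v_{k+1})/2 = 1 is v_k = −k^2. Adding homogeneous solution A + B k and matching boundaries gives v_k = k (80 − k). Substituting k = 6: v_6 = 6 · 74 = 444.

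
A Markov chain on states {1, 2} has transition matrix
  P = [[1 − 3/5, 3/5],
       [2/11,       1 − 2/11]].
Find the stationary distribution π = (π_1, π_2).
π_1 = 10/43, π_2 = 33/43

Solve πP = π with π_1 + π_2 = 1. From πP = π: π_1 · (1 − 3/5) + π_2 · 2/11 = π_1 ⇒ π_2 · 2/11 = π_1 · 3/5 ⇒ π_2/π_1 = (3/5)/(2/11) = 33/10. Together with π_1 + π_2 = 1:
  π_1 = (2/11)/(3/5 + 2/11) = (2/11)/(43/55) = 10/43,
  π_2 = (3/5)/(3/5 + 2/11) = (3/5)/(43/55) = 33/43.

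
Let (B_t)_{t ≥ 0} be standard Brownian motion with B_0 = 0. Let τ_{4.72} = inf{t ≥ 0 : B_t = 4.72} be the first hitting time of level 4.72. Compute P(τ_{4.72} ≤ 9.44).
P(τ_{4.72} ≤ 9.44) = 2(1 − Φ(4.72/√9.44)) = 2(1 − Φ(1.5362)) ≈ 0.1245

By the reflection principle for standard BM, P(τ_b ≤ t) = 2 · P(B_t ≥ b). Since B_t ~ N(0, t), P(B_t ≥ 4.72) = 1 − Φ(4.72/√t) = 1 − Φ(4.72/√9.44) = 1 − Φ(1.5362) ≈ 0.06224. Doubling: P(τ_{4.72} ≤ 9.44) ≈ 2 · 0.06224 = 0.12448 ≈ 0.1245.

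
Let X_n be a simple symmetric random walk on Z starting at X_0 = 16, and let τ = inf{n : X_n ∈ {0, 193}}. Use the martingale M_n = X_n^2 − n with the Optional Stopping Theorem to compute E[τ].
E[τ] = 2832

M_n = X_n^2 − n is a martingale (since E[X_{n+1}^2 | F_n] = X_n^2 + 1). By OST (τ has finite mean in a bounded region), E[M_τ] = E[M_0] = X_0^2 − 0 = 16^2 = 256. Also E[M_τ] = E[X_τ^2] − E[τ]. The walk exits at 0 or 193, with P(hit 193 first) = 16/193, so E[X_τ^2] = 193^2 · 16/193 + 0 = 3088. Thus E[τ] = E[X_τ^2] − E[M_τ] = 3088 − 256 = 2832 = 16(193 − 16) = 2832.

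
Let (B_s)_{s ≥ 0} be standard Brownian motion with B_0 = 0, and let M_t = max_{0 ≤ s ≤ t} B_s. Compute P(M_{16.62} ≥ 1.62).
P(M_{16.62} ≥ 1.62) = 2·P(B_{16.62} ≥ 1.62) = 2(1 − Φ(1.62/√16.62)) ≈ 0.6911

By the reflection principle for Brownian motion, P(M_t ≥ a) = 2 · P(B_t ≥ a) for a ≥ 0. Since B_t ~ N(0, t), P(B_t ≥ 1.62) = 1 − Φ(1.62/√t) = 1 − Φ(1.62/√16.62) = 1 − Φ(0.3974). So
  P(M_{16.62} ≥ 1.62) = 2(1 − Φ(0.3974)) ≈ 0.6911.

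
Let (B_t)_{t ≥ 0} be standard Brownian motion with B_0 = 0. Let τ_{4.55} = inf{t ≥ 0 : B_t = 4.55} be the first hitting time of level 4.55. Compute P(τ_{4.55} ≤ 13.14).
P(τ_{4.55} ≤ 13.14) = 2(1 − Φ(4.55/√13.14)) = 2(1 − Φ(1.2552)) ≈ 0.2094

By the reflection principle for standard BM, P(τ_b ≤ t) = 2 · P(B_t ≥ b). Since B_t ~ N(0, t), P(B_t ≥ 4.55) = 1 − Φ(4.55/√t) = 1 − Φ(4.55/√13.14) = 1 − Φ(1.2552) ≈ 0.10470. Doubling: P(τ_{4.55} ≤ 13.14) ≈ 2 · 0.10470 = 0.20940 ≈ 0.2094.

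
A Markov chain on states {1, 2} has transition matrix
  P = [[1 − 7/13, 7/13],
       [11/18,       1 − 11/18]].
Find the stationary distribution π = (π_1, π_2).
π_1 = 143/269, π_2 = 126/269

Solve πP = π with π_1 + π_2 = 1. From πP = π: π_1 · (1 − 7/13) + π_2 · 11/18 = π_1 ⇒ π_2 · 11/18 = π_1 · 7/13 ⇒ π_2/π_1 = (7/13)/(11/18) = 126/143. Together with π_1 + π_2 = 1:
  π_1 = (11/18)/(7/13 + 11/18) = (11/18)/(269/234) = 143/269,
  π_2 = (7/13)/(7/13 + 11/18) = (7/13)/(269/234) = 126/269.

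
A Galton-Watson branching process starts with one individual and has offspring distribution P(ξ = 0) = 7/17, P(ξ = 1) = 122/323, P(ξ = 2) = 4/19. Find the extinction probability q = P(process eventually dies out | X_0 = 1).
q = 1

Mean offspring μ = 0·7/17 + 1·122/323 + 2·4/19 = 258/323 ≤ 1. For μ ≤ 1 with offspring not concentrated at 1, the Galton-Watson process goes extinct almost surely, so q = 1.
(Algebraic check: The pgf is f(s) = 7/17 + 122/323·s + 4/19·s². The extinction probability q is the smallest fixed point of f in [0, 1]. Setting s = f(s):
  4/19·s² + (122/323 − 1)·s + 7/17 = 0
  4/19·s² − (7/17 + 4/19)·s + 7/17 = 0
which factors as (s − 1)·(4/19·s − 7/17) = 0, giving roots s = 1 and s = (7/17)/(4/19) = 133/68. Since 133/68 ≥ 1, the smallest root in [0, 1] is s = 1.)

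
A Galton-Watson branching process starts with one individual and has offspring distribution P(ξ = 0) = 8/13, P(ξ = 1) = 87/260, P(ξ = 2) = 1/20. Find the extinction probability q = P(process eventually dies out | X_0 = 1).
q = 1

Mean offspring μ = 0·8/13 + 1·87/260 + 2·1/20 = 113/260 ≤ 1. For μ ≤ 1 with offspring not concentrated at 1, the Galton-Watson process goes extinct almost surely, so q = 1.
(Algebraic check: The pgf is f(s) = 8/13 + 87/260·s + 1/20·s². The extinction probability q is the smallest fixed point of f in [0, 1]. Setting s = f(s):
  1/20·s² + (87/260 − 1)·s + 8/13 = 0
  1/20·s² − (8/13 + 1/20)·s + 8/13 = 0
which factors as (s − 1)·(1/20·s − 8/13) = 0, giving roots s = 1 and s = (8/13)/(1/20) = 160/13. Since 160/13 ≥ 1, the smallest root in [0, 1] is s = 1.)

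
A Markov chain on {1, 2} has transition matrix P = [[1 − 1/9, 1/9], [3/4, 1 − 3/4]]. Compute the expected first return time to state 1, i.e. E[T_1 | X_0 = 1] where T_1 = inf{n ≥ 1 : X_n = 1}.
E[T_1 | X_0 = 1] = 1/π_1 = 31/27

For an irreducible recurrent Markov chain with stationary distribution π, E[T_i | X_0 = i] = 1/π_i (Kac's formula). Here π_1 = (3/4)/(1/9 + 3/4) = (3/4)/(31/36) = 27/31, so E[T_1 | X_0 = 1] = 1/π_1 = (1/9 + 3/4)/(3/4) = (31/36)/(3/4) = 31/27.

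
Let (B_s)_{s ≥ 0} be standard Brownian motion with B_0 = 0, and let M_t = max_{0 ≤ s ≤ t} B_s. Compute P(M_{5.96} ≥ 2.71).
P(M_{5.96} ≥ 2.71) = 2·P(B_{5.96} ≥ 2.71) = 2(1 − Φ(2.71/√5.96)) ≈ 0.2670

By the reflection principle for Brownian motion, P(M_t ≥ a) = 2 · P(B_t ≥ a) for a ≥ 0. Since B_t ~ N(0, t), P(B_t ≥ 2.71) = 1 − Φ(2.71/√t) = 1 − Φ(2.71/√5.96) = 1 − Φ(1.1101). So
  P(M_{5.96} ≥ 2.71) = 2(1 − Φ(1.1101)) ≈ 0.2670.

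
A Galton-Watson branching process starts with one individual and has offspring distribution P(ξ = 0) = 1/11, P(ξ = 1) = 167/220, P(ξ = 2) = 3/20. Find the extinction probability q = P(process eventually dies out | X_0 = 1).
q = 20/33

The pgf is f(s) = 1/11 + 167/220·s + 3/20·s². The extinction probability q is the smallest fixed point of f in [0, 1]. Setting s = f(s):
  3/20·s² + (167/220 − 1)·s + 1/11 = 0
  3/20·s² − (1/11 + 3/20)·s + 1/11 = 0
which factors as (s − 1)·(3/20·s − 1/11) = 0, giving roots s = 1 and s = (1/11)/(3/20) = 20/33.
Mean offspring μ = 167/220 + 2·3/20 = 233/220 > 1 (supercritical), so q < 1. The extinction probability is the smaller root: q = (1/11)/(3/20) = 20/33.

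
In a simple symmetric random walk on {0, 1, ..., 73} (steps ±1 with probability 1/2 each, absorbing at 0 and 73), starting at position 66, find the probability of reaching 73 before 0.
P(hit 73 before 0) = 66/73

Let u_k = P(hit 73 before 0 | start at k). Then u_0 = 0, u_73 = 1, and u_k = u_{k-1}/2 + u_{k+1}/2 for 1 ≤ k ≤ 72. This harmonic recurrence is solved by u_k = k/73, giving u_66 = 66/73.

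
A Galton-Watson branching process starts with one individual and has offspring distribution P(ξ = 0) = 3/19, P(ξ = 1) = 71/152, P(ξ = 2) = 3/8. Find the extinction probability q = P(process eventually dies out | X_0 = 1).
q = 8/19

The pgf is f(s) = 3/19 + 71/152·s + 3/8·s². The extinction probability q is the smallest fixed point of f in [0, 1]. Setting s = f(s):
  3/8·s² + (71/152 − 1)·s + 3/19 = 0
  3/8·s² − (3/19 + 3/8)·s + 3/19 = 0
which factors as (s − 1)·(3/8·s − 3/19) = 0, giving roots s = 1 and s = (3/19)/(3/8) = 8/19.
Mean offspring μ = 71/152 + 2·3/8 = 185/152 > 1 (supercritical), so q < 1. The extinction probability is the smaller root: q = (3/19)/(3/8) = 8/19.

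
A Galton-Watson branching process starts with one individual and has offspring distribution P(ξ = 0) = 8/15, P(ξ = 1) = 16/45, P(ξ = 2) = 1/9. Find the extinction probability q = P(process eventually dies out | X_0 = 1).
q = 1

Mean offspring μ = 0·8/15 + 1·16/45 + 2·1/9 = 26/45 ≤ 1. For μ ≤ 1 with offspring not concentrated at 1, the Galton-Watson process goes extinct almost surely, so q = 1.
(Algebraic check: The pgf is f(s) = 8/15 + 16/45·s + 1/9·s². The extinction probability q is the smallest fixed point of f in [0, 1]. Setting s = f(s):
  1/9·s² + (16/45 − 1)·s + 8/15 = 0
  1/9·s² − (8/15 + 1/9)·s + 8/15 = 0
which factors as (s − 1)·(1/9·s − 8/15) = 0, giving roots s = 1 and s = (8/15)/(1/9) = 24/5. Since 24/5 ≥ 1, the smallest root in [0, 1] is s = 1.)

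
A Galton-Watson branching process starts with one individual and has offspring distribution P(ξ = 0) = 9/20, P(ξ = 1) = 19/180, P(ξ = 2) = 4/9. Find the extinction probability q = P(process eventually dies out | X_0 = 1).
q = 1

Mean offspring μ = 0·9/20 + 1·19/180 + 2·4/9 = 179/180 ≤ 1. For μ ≤ 1 with offspring not concentrated at 1, the Galton-Watson process goes extinct almost surely, so q = 1.
(Algebraic check: The pgf is f(s) = 9/20 + 19/180·s + 4/9·s². The extinction probability q is the smallest fixed point of f in [0, 1]. Setting s = f(s):
  4/9·s² + (19/180 − 1)·s + 9/20 = 0
  4/9·s² − (9/20 + 4/9)·s + 9/20 = 0
which factors as (s − 1)·(4/9·s − 9/20) = 0, giving roots s = 1 and s = (9/20)/(4/9) = 81/80. Since 81/80 ≥ 1, the smallest root in [0, 1] is s = 1.)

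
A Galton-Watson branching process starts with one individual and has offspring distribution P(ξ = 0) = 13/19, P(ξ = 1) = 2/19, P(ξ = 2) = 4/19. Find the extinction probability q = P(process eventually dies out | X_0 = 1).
q = 1

Mean offspring μ = 0·13/19 + 1·2/19 + 2·4/19 = 10/19 ≤ 1. For μ ≤ 1 with offspring not concentrated at 1, the Galton-Watson process goes extinct almost surely, so q = 1.
(Algebraic check: The pgf is f(s) = 13/19 + 2/19·s + 4/19·s². The extinction probability q is the smallest fixed point of f in [0, 1]. Setting s = f(s):
  4/19·s² + (2/19 − 1)·s + 13/19 = 0
  4/19·s² − (13/19 + 4/19)·s + 13/19 = 0
which factors as (s − 1)·(4/19·s − 13/19) = 0, giving roots s = 1 and s = (13/19)/(4/19) = 13/4. Since 13/4 ≥ 1, the smallest root in [0, 1] is s = 1.)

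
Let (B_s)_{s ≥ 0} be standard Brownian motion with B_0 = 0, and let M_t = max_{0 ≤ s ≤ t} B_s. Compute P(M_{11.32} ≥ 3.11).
P(M_{11.32} ≥ 3.11) = 2·P(B_{11.32} ≥ 3.11) = 2(1 − Φ(3.11/√11.32)) ≈ 0.3553

By the reflection principle for Brownian motion, P(M_t ≥ a) = 2 · P(B_t ≥ a) for a ≥ 0. Since B_t ~ N(0, t), P(B_t ≥ 3.11) = 1 − Φ(3.11/√t) = 1 − Φ(3.11/√11.32) = 1 − Φ(0.9244). So
  P(M_{11.32} ≥ 3.11) = 2(1 − Φ(0.9244)) ≈ 0.3553.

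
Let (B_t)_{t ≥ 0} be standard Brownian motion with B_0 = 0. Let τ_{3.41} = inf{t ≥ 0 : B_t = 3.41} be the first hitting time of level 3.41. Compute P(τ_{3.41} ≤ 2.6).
P(τ_{3.41} ≤ 2.6) = 2(1 − Φ(3.41/√2.6)) = 2(1 − Φ(2.1148)) ≈ 0.0344

By the reflection principle for standard BM, P(τ_b ≤ t) = 2 · P(B_t ≥ b). Since B_t ~ N(0, t), P(B_t ≥ 3.41) = 1 − Φ(3.41/√t) = 1 − Φ(3.41/√2.6) = 1 − Φ(2.1148) ≈ 0.01722. Doubling: P(τ_{3.41} ≤ 2.6) ≈ 2 · 0.01722 = 0.03444 ≈ 0.0344.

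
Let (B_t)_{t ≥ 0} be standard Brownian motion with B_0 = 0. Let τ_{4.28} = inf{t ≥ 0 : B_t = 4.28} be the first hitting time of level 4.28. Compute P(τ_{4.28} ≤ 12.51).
P(τ_{4.28} ≤ 12.51) = 2(1 − Φ(4.28/√12.51)) = 2(1 − Φ(1.2101)) ≈ 0.2262

By the reflection principle for standard BM, P(τ_b ≤ t) = 2 · P(B_t ≥ b). Since B_t ~ N(0, t), P(B_t ≥ 4.28) = 1 − Φ(4.28/√t) = 1 − Φ(4.28/√12.51) = 1 − Φ(1.2101) ≈ 0.11312. Doubling: P(τ_{4.28} ≤ 12.51) ≈ 2 · 0.11312 = 0.22624 ≈ 0.2262.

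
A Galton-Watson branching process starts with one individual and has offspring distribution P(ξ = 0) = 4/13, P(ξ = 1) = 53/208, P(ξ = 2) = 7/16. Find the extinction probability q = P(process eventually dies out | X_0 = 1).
q = 64/91

The pgf is f(s) = 4/13 + 53/208·s + 7/16·s². The extinction probability q is the smallest fixed point of f in [0, 1]. Setting s = f(s):
  7/16·s² + (53/208 − 1)·s + 4/13 = 0
  7/16·s² − (4/13 + 7/16)·s + 4/13 = 0
which factors as (s − 1)·(7/16·s − 4/13) = 0, giving roots s = 1 and s = (4/13)/(7/16) = 64/91.
Mean offspring μ = 53/208 + 2·7/16 = 235/208 > 1 (supercritical), so q < 1. The extinction probability is the smaller root: q = (4/13)/(7/16) = 64/91.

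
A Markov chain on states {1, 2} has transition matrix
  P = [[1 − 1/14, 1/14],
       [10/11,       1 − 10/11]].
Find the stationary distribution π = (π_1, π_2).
π_1 = 140/151, π_2 = 11/151

Solve πP = π with π_1 + π_2 = 1. From πP = π: π_1 · (1 − 1/14) + π_2 · 10/11 = π_1 ⇒ π_2 · 10/11 = π_1 · 1/14 ⇒ π_2/π_1 = (1/14)/(10/11) = 11/140. Together with π_1 + π_2 = 1:
  π_1 = (10/11)/(1/14 + 10/11) = (10/11)/(151/154) = 140/151,
  π_2 = (1/14)/(1/14 + 10/11) = (1/14)/(151/154) = 11/151.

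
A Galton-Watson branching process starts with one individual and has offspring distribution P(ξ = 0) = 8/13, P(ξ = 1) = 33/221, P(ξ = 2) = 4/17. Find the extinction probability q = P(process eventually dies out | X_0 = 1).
q = 1

Mean offspring μ = 0·8/13 + 1·33/221 + 2·4/17 = 137/221 ≤ 1. For μ ≤ 1 with offspring not concentrated at 1, the Galton-Watson process goes extinct almost surely, so q = 1.
(Algebraic check: The pgf is f(s) = 8/13 + 33/221·s + 4/17·s². The extinction probability q is the smallest fixed point of f in [0, 1]. Setting s = f(s):
  4/17·s² + (33/221 − 1)·s + 8/13 = 0
  4/17·s² − (8/13 + 4/17)·s + 8/13 = 0
which factors as (s − 1)·(4/17·s − 8/13) = 0, giving roots s = 1 and s = (8/13)/(4/17) = 34/13. Since 34/13 ≥ 1, the smallest root in [0, 1] is s = 1.)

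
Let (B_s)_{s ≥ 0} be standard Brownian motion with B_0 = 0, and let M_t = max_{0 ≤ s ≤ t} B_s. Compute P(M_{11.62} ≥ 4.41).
P(M_{11.62} ≥ 4.41) = 2·P(B_{11.62} ≥ 4.41) = 2(1 − Φ(4.41/√11.62)) ≈ 0.1958

By the reflection principle for Brownian motion, P(M_t ≥ a) = 2 · P(B_t ≥ a) for a ≥ 0. Since B_t ~ N(0, t), P(B_t ≥ 4.41) = 1 − Φ(4.41/√t) = 1 − Φ(4.41/√11.62) = 1 − Φ(1.2937). So
  P(M_{11.62} ≥ 4.41) = 2(1 − Φ(1.2937)) ≈ 0.1958.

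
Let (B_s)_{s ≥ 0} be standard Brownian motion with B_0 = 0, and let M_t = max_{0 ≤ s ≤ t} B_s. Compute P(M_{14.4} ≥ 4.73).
P(M_{14.4} ≥ 4.73) = 2·P(B_{14.4} ≥ 4.73) = 2(1 − Φ(4.73/√14.4)) ≈ 0.2126

By the reflection principle for Brownian motion, P(M_t ≥ a) = 2 · P(B_t ≥ a) for a ≥ 0. Since B_t ~ N(0, t), P(B_t ≥ 4.73) = 1 − Φ(4.73/√t) = 1 − Φ(4.73/√14.4) = 1 − Φ(1.2465). So
  P(M_{14.4} ≥ 4.73) = 2(1 − Φ(1.2465)) ≈ 0.2126.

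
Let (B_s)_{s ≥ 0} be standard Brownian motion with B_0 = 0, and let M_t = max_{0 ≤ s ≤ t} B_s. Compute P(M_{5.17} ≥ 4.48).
P(M_{5.17} ≥ 4.48) = 2·P(B_{5.17} ≥ 4.48) = 2(1 − Φ(4.48/√5.17)) ≈ 0.0488

By the reflection principle for Brownian motion, P(M_t ≥ a) = 2 · P(B_t ≥ a) for a ≥ 0. Since B_t ~ N(0, t), P(B_t ≥ 4.48) = 1 − Φ(4.48/√t) = 1 − Φ(4.48/√5.17) = 1 − Φ(1.9703). So
  P(M_{5.17} ≥ 4.48) = 2(1 − Φ(1.9703)) ≈ 0.0488.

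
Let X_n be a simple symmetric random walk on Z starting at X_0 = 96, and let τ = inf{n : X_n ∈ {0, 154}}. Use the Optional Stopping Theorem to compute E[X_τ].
E[X_τ] = 96

X_n is a martingale and τ is a bounded-mean stopping time (indeed τ is finite a.s. with bounded expectation since the walk is in a bounded region). By the OST, E[X_τ] = E[X_0] = 96. Equivalently: E[X_τ] = 154 · P(hit 154 first) + 0 · P(hit 0 first) = 154 · (96/154) = 96.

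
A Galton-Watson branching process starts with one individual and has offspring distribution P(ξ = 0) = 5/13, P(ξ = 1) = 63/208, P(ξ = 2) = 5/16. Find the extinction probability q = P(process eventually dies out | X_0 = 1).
q = 1

Mean offspring μ = 0·5/13 + 1·63/208 + 2·5/16 = 193/208 ≤ 1. For μ ≤ 1 with offspring not concentrated at 1, the Galton-Watson process goes extinct almost surely, so q = 1.
(Algebraic check: The pgf is f(s) = 5/13 + 63/208·s + 5/16·s². The extinction probability q is the smallest fixed point of f in [0, 1]. Setting s = f(s):
  5/16·s² + (63/208 − 1)·s + 5/13 = 0
  5/16·s² − (5/13 + 5/16)·s + 5/13 = 0
which factors as (s − 1)·(5/16·s − 5/13) = 0, giving roots s = 1 and s = (5/13)/(5/16) = 16/13. Since 16/13 ≥ 1, the smallest root in [0, 1] is s = 1.)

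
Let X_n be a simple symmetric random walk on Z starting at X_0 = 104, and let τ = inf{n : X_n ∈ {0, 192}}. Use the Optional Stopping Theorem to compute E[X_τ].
E[X_τ] = 104

X_n is a martingale and τ is a bounded-mean stopping time (indeed τ is finite a.s. with bounded expectation since the walk is in a bounded region). By the OST, E[X_τ] = E[X_0] = 104. Equivalently: E[X_τ] = 192 · P(hit 192 first) + 0 · P(hit 0 first) = 192 · (104/192) = 104.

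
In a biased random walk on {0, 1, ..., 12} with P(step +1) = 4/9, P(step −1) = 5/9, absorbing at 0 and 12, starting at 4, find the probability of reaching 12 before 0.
P(hit 12 before 0) = (1 − (5/4)^4) / (1 − (5/4)^12) = 65536/616161

Let u_k denote P(reach 12 before 0 | start at k). Boundary: u_0 = 0, u_12 = 1. Recurrence: u_k = 4/9·u_{k+1} + 5/9·u_{k-1} for 1 ≤ k ≤ 11. Try u_k = A + B·r^k with r = q/p = (5/9)/(4/9) = 5/4. Substitution satisfies the recurrence; boundary conditions give:
  u_k = (1 − r^k) / (1 − r^N) = (1 − (5/4)^4) / (1 − (5/4)^12) = 65536/616161.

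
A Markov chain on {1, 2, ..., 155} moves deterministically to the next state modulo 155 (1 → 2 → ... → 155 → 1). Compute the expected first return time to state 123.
E[T_123 | X_0 = 123] = 155

The chain cycles deterministically, so starting at state 123 it returns in exactly 155 steps. Equivalently, the stationary distribution is uniform π_j = 1/155 for every state j, so by Kac's formula E[T_123] = 1/π_123 = 155.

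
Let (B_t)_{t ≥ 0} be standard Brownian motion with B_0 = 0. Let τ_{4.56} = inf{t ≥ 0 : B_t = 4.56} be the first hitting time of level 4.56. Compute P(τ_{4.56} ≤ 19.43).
P(τ_{4.56} ≤ 19.43) = 2(1 − Φ(4.56/√19.43)) = 2(1 − Φ(1.0345)) ≈ 0.3009

By the reflection principle for standard BM, P(τ_b ≤ t) = 2 · P(B_t ≥ b). Since B_t ~ N(0, t), P(B_t ≥ 4.56) = 1 − Φ(4.56/√t) = 1 − Φ(4.56/√19.43) = 1 − Φ(1.0345) ≈ 0.15045. Doubling: P(τ_{4.56} ≤ 19.43) ≈ 2 · 0.15045 = 0.30090 ≈ 0.3009.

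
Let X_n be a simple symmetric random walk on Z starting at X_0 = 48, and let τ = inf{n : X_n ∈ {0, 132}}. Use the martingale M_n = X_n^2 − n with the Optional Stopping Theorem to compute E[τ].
E[τ] = 4032

M_n = X_n^2 − n is a martingale (since E[X_{n+1}^2 | F_n] = X_n^2 + 1). By OST (τ has finite mean in a bounded region), E[M_τ] = E[M_0] = X_0^2 − 0 = 48^2 = 2304. Also E[M_τ] = E[X_τ^2] − E[τ]. The walk exits at 0 or 132, with P(hit 132 first) = 48/132, so E[X_τ^2] = 132^2 · 48/132 + 0 = 6336. Thus E[τ] = E[X_τ^2] − E[M_τ] = 6336 − 2304 = 4032 = 48(132 − 48) = 4032.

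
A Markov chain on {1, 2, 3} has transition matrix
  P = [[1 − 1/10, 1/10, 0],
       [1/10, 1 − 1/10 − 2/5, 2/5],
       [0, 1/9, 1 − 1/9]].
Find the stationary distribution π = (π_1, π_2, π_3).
π = (5/28, 5/28, 9/14)

This is a birth-death chain on three states, which satisfies detailed balance: π_1 · P_{12} = π_2 · P_{21} and π_2 · P_{23} = π_3 · P_{32}.
From π_1 · 1/10 = π_2 · 1/10: π_2/π_1 = (1/10)/(1/10) = 1.
From π_2 · 2/5 = π_3 · 1/9: π_3/π_2 = (2/5)/(1/9) = 18/5.
Take π_1 proportional to 1; then unnormalized π = (1, 1, 18/5). Normalize by dividing by the sum 28/5:
  π = (5/28, 5/28, 9/14).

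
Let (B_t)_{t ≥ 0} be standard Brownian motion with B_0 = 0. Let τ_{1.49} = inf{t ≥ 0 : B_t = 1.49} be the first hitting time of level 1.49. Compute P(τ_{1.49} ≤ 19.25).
P(τ_{1.49} ≤ 19.25) = 2(1 − Φ(1.49/√19.25)) = 2(1 − Φ(0.3396)) ≈ 0.7342

By the reflection principle for standard BM, P(τ_b ≤ t) = 2 · P(B_t ≥ b). Since B_t ~ N(0, t), P(B_t ≥ 1.49) = 1 − Φ(1.49/√t) = 1 − Φ(1.49/√19.25) = 1 − Φ(0.3396) ≈ 0.36708. Doubling: P(τ_{1.49} ≤ 19.25) ≈ 2 · 0.36708 = 0.73416 ≈ 0.7342.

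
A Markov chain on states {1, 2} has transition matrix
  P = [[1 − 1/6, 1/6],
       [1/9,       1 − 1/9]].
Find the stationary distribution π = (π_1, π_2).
π_1 = 2/5, π_2 = 3/5

Solve πP = π with π_1 + π_2 = 1. From πP = π: π_1 · (1 − 1/6) + π_2 · 1/9 = π_1 ⇒ π_2 · 1/9 = π_1 · 1/6 ⇒ π_2/π_1 = (1/6)/(1/9) = 3/2. Together with π_1 + π_2 = 1:
  π_1 = (1/9)/(1/6 + 1/9) = (1/9)/(5/18) = 2/5,
  π_2 = (1/6)/(1/6 + 1/9) = (1/6)/(5/18) = 3/5.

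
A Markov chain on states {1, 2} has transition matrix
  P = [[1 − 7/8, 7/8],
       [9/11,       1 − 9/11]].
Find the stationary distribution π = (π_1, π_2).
π_1 = 72/149, π_2 = 77/149

Solve πP = π with π_1 + π_2 = 1. From πP = π: π_1 · (1 − 7/8) + π_2 · 9/11 = π_1 ⇒ π_2 · 9/11 = π_1 · 7/8 ⇒ π_2/π_1 = (7/8)/(9/11) = 77/72. Together with π_1 + π_2 = 1:
  π_1 = (9/11)/(7/8 + 9/11) = (9/11)/(149/88) = 72/149,
  π_2 = (7/8)/(7/8 + 9/11) = (7/8)/(149/88) = 77/149.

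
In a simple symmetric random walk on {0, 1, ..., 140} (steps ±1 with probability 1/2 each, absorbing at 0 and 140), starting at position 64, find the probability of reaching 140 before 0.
P(hit 140 before 0) = 64/140 = 16/35

Let u_k = P(hit 140 before 0 | start at k). Then u_0 = 0, u_140 = 1, and u_k = u_{k-1}/2 + u_{k+1}/2 for 1 ≤ k ≤ 139. This harmonic recurrence is solved by u_k = k/140, giving u_64 = 64/140 = 16/35.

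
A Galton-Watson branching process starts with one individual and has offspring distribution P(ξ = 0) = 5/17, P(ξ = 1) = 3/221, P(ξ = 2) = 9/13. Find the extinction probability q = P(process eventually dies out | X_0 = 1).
q = 65/153

The pgf is f(s) = 5/17 + 3/221·s + 9/13·s². The extinction probability q is the smallest fixed point of f in [0, 1]. Setting s = f(s):
  9/13·s² + (3/221 − 1)·s + 5/17 = 0
  9/13·s² − (5/17 + 9/13)·s + 5/17 = 0
which factors as (s − 1)·(9/13·s − 5/17) = 0, giving roots s = 1 and s = (5/17)/(9/13) = 65/153.
Mean offspring μ = 3/221 + 2·9/13 = 309/221 > 1 (supercritical), so q < 1. The extinction probability is the smaller root: q = (5/17)/(9/13) = 65/153.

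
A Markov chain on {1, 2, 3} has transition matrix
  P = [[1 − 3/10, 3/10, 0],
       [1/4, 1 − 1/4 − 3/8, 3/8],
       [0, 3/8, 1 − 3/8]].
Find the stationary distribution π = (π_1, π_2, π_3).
π = (5/17, 6/17, 6/17)

This is a birth-death chain on three states, which satisfies detailed balance: π_1 · P_{12} = π_2 · P_{21} and π_2 · P_{23} = π_3 · P_{32}.
From π_1 · 3/10 = π_2 · 1/4: π_2/π_1 = (3/10)/(1/4) = 6/5.
From π_2 · 3/8 = π_3 · 3/8: π_3/π_2 = (3/8)/(3/8) = 1.
Take π_1 proportional to 1; then unnormalized π = (1, 6/5, 6/5). Normalize by dividing by the sum 17/5:
  π = (5/17, 6/17, 6/17).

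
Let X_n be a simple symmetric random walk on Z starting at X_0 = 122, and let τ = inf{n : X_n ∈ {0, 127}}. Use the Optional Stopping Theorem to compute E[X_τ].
E[X_τ] = 122

X_n is a martingale and τ is a bounded-mean stopping time (indeed τ is finite a.s. with bounded expectation since the walk is in a bounded region). By the OST, E[X_τ] = E[X_0] = 122. Equivalently: E[X_τ] = 127 · P(hit 127 first) + 0 · P(hit 0 first) = 127 · (122/127) = 122.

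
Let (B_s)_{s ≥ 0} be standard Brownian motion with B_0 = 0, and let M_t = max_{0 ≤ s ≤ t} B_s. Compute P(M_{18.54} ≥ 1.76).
P(M_{18.54} ≥ 1.76) = 2·P(B_{18.54} ≥ 1.76) = 2(1 − Φ(1.76/√18.54)) ≈ 0.6827

By the reflection principle for Brownian motion, P(M_t ≥ a) = 2 · P(B_t ≥ a) for a ≥ 0. Since B_t ~ N(0, t), P(B_t ≥ 1.76) = 1 − Φ(1.76/√t) = 1 − Φ(1.76/√18.54) = 1 − Φ(0.4088). So
  P(M_{18.54} ≥ 1.76) = 2(1 − Φ(0.4088)) ≈ 0.6827.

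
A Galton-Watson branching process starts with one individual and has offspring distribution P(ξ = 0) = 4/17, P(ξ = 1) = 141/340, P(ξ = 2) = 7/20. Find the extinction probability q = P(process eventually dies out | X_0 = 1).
q = 80/119

The pgf is f(s) = 4/17 + 141/340·s + 7/20·s². The extinction probability q is the smallest fixed point of f in [0, 1]. Setting s = f(s):
  7/20·s² + (141/340 − 1)·s + 4/17 = 0
  7/20·s² − (4/17 + 7/20)·s + 4/17 = 0
which factors as (s − 1)·(7/20·s − 4/17) = 0, giving roots s = 1 and s = (4/17)/(7/20) = 80/119.
Mean offspring μ = 141/340 + 2·7/20 = 379/340 > 1 (supercritical), so q < 1. The extinction probability is the smaller root: q = (4/17)/(7/20) = 80/119.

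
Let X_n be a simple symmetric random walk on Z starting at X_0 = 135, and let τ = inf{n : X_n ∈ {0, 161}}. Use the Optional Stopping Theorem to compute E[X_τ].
E[X_τ] = 135

X_n is a martingale and τ is a bounded-mean stopping time (indeed τ is finite a.s. with bounded expectation since the walk is in a bounded region). By the OST, E[X_τ] = E[X_0] = 135. Equivalently: E[X_τ] = 161 · P(hit 161 first) + 0 · P(hit 0 first) = 161 · (135/161) = 135.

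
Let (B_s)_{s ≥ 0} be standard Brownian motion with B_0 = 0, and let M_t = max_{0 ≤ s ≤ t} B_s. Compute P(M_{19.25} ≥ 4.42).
P(M_{19.25} ≥ 4.42) = 2·P(B_{19.25} ≥ 4.42) = 2(1 − Φ(4.42/√19.25)) ≈ 0.3137

By the reflection principle for Brownian motion, P(M_t ≥ a) = 2 · P(B_t ≥ a) for a ≥ 0. Since B_t ~ N(0, t), P(B_t ≥ 4.42) = 1 − Φ(4.42/√t) = 1 − Φ(4.42/√19.25) = 1 − Φ(1.0074). So
  P(M_{19.25} ≥ 4.42) = 2(1 − Φ(1.0074)) ≈ 0.3137.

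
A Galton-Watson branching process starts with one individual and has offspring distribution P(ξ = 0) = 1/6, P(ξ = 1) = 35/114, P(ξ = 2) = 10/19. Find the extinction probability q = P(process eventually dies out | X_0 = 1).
q = 19/60

The pgf is f(s) = 1/6 + 35/114·s + 10/19·s². The extinction probability q is the smallest fixed point of f in [0, 1]. Setting s = f(s):
  10/19·s² + (35/114 − 1)·s + 1/6 = 0
  10/19·s² − (1/6 + 10/19)·s + 1/6 = 0
which factors as (s − 1)·(10/19·s − 1/6) = 0, giving roots s = 1 and s = (1/6)/(10/19) = 19/60.
Mean offspring μ = 35/114 + 2·10/19 = 155/114 > 1 (supercritical), so q < 1. The extinction probability is the smaller root: q = (1/6)/(10/19) = 19/60.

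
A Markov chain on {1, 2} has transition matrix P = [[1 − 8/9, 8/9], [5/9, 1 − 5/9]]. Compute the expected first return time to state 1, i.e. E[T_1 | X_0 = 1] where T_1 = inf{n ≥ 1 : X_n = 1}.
E[T_1 | X_0 = 1] = 1/π_1 = 13/5

For an irreducible recurrent Markov chain with stationary distribution π, E[T_i | X_0 = i] = 1/π_i (Kac's formula). Here π_1 = (5/9)/(8/9 + 5/9) = (5/9)/(13/9) = 5/13, so E[T_1 | X_0 = 1] = 1/π_1 = (8/9 + 5/9)/(5/9) = (13/9)/(5/9) = 13/5.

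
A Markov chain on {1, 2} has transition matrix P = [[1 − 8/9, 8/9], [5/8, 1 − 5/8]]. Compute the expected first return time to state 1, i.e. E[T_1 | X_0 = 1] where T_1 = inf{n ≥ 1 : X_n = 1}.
E[T_1 | X_0 = 1] = 1/π_1 = 109/45

For an irreducible recurrent Markov chain with stationary distribution π, E[T_i | X_0 = i] = 1/π_i (Kac's formula). Here π_1 = (5/8)/(8/9 + 5/8) = (5/8)/(109/72) = 45/109, so E[T_1 | X_0 = 1] = 1/π_1 = (8/9 + 5/8)/(5/8) = (109/72)/(5/8) = 109/45.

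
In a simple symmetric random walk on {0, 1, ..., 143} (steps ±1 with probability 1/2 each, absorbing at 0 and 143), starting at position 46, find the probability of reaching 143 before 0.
P(hit 143 before 0) = 46/143

Let u_k = P(hit 143 before 0 | start at k). Then u_0 = 0, u_143 = 1, and u_k = u_{k-1}/2 + u_{k+1}/2 for 1 ≤ k ≤ 142. This harmonic recurrence is solved by u_k = k/143, giving u_46 = 46/143.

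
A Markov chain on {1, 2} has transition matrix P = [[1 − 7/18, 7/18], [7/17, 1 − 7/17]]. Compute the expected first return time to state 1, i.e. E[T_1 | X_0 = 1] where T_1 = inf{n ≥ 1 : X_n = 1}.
E[T_1 | X_0 = 1] = 1/π_1 = 35/18

For an irreducible recurrent Markov chain with stationary distribution π, E[T_i | X_0 = i] = 1/π_i (Kac's formula). Here π_1 = (7/17)/(7/18 + 7/17) = (7/17)/(245/306) = 18/35, so E[T_1 | X_0 = 1] = 1/π_1 = (7/18 + 7/17)/(7/17) = (245/306)/(7/17) = 35/18.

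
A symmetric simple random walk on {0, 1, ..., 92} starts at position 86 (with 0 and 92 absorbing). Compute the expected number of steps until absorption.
E[τ | X_0 = 86] = 516

Let v_k = E[τ | X_0 = k]. Boundary: v_0 = v_92 = 0. Recurrence: v_k = 1 + (v_{k-1} + v_{k+1})/2 for 1 ≤ k ≤ 91. The particular solution to v_k − (v_{k-1} + v_{k+1})/2 = 1 is v_k = −k^2. Adding homogeneous solution A + B k and matching boundaries gives v_k = k (92 − k). Substituting k = 86: v_86 = 86 · 6 = 516.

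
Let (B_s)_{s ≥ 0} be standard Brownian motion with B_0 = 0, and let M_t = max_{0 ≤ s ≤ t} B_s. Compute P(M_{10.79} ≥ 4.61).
P(M_{10.79} ≥ 4.61) = 2·P(B_{10.79} ≥ 4.61) = 2(1 − Φ(4.61/√10.79)) ≈ 0.1605

By the reflection principle for Brownian motion, P(M_t ≥ a) = 2 · P(B_t ≥ a) for a ≥ 0. Since B_t ~ N(0, t), P(B_t ≥ 4.61) = 1 − Φ(4.61/√t) = 1 − Φ(4.61/√10.79) = 1 − Φ(1.4034). So
  P(M_{10.79} ≥ 4.61) = 2(1 − Φ(1.4034)) ≈ 0.1605.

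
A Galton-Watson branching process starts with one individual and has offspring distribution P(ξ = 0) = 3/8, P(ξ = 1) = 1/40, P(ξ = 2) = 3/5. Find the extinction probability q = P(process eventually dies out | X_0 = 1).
q = 5/8

The pgf is f(s) = 3/8 + 1/40·s + 3/5·s². The extinction probability q is the smallest fixed point of f in [0, 1]. Setting s = f(s):
  3/5·s² + (1/40 − 1)·s + 3/8 = 0
  3/5·s² − (3/8 + 3/5)·s + 3/8 = 0
which factors as (s − 1)·(3/5·s − 3/8) = 0, giving roots s = 1 and s = (3/8)/(3/5) = 5/8.
Mean offspring μ = 1/40 + 2·3/5 = 49/40 > 1 (supercritical), so q < 1. The extinction probability is the smaller root: q = (3/8)/(3/5) = 5/8.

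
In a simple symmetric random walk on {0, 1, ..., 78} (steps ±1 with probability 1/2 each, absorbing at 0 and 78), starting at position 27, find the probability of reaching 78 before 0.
P(hit 78 before 0) = 27/78 = 9/26

Let u_k = P(hit 78 before 0 | start at k). Then u_0 = 0, u_78 = 1, and u_k = u_{k-1}/2 + u_{k+1}/2 for 1 ≤ k ≤ 77. This harmonic recurrence is solved by u_k = k/78, giving u_27 = 27/78 = 9/26.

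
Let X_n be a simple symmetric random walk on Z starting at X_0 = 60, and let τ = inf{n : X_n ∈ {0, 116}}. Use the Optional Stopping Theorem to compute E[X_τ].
E[X_τ] = 60

X_n is a martingale and τ is a bounded-mean stopping time (indeed τ is finite a.s. with bounded expectation since the walk is in a bounded region). By the OST, E[X_τ] = E[X_0] = 60. Equivalently: E[X_τ] = 116 · P(hit 116 first) + 0 · P(hit 0 first) = 116 · (60/116) = 60.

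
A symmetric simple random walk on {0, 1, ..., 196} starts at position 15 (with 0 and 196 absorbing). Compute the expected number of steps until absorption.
E[τ | X_0 = 15] = 2715

Let v_k = E[τ | X_0 = k]. Boundary: v_0 = v_196 = 0. Recurrence: v_k = 1 + (v_{k-1} + v_{k+1})/2 for 1 ≤ k ≤ 195. The particular solution to v_k − (v_{k-1} + v_{k+1})/2 = 1 is v_k = −k^2. Adding homogeneous solution A + B k and matching boundaries gives v_k = k (196 − k). Substituting k = 15: v_15 = 15 · 181 = 2715.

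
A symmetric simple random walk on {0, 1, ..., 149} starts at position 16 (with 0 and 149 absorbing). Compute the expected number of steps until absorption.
E[τ | X_0 = 16] = 2128

Let v_k = E[τ | X_0 = k]. Boundary: v_0 = v_149 = 0. Recurrence: v_k = 1 + (v_{k-1} + v_{k+1})/2 for 1 ≤ k ≤ 148. The particular solution to v_k − (v_{k-1} + v_{k+1})/2 = 1 is v_k = −k^2. Adding homogeneous solution A + B k and matching boundaries gives v_k = k (149 − k). Substituting k = 16: v_16 = 16 · 133 = 2128.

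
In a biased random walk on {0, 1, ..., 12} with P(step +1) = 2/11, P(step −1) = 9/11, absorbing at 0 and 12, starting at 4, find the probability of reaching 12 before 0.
P(hit 12 before 0) = (1 − (9/2)^4) / (1 − (9/2)^12) = 256/43151953

Let u_k denote P(reach 12 before 0 | start at k). Boundary: u_0 = 0, u_12 = 1. Recurrence: u_k = 2/11·u_{k+1} + 9/11·u_{k-1} for 1 ≤ k ≤ 11. Try u_k = A + B·r^k with r = q/p = (9/11)/(2/11) = 9/2. Substitution satisfies the recurrence; boundary conditions give:
  u_k = (1 − r^k) / (1 − r^N) = (1 − (9/2)^4) / (1 − (9/2)^12) = 256/43151953.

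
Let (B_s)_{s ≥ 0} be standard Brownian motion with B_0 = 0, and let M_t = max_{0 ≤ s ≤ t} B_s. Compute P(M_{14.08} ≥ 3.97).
P(M_{14.08} ≥ 3.97) = 2·P(B_{14.08} ≥ 3.97) = 2(1 − Φ(3.97/√14.08)) ≈ 0.2901

By the reflection principle for Brownian motion, P(M_t ≥ a) = 2 · P(B_t ≥ a) for a ≥ 0. Since B_t ~ N(0, t), P(B_t ≥ 3.97) = 1 − Φ(3.97/√t) = 1 − Φ(3.97/√14.08) = 1 − Φ(1.0580). So
  P(M_{14.08} ≥ 3.97) = 2(1 − Φ(1.0580)) ≈ 0.2901.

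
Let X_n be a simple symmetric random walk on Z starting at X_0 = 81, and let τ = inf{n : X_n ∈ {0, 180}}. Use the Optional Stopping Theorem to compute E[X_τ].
E[X_τ] = 81

X_n is a martingale and τ is a bounded-mean stopping time (indeed τ is finite a.s. with bounded expectation since the walk is in a bounded region). By the OST, E[X_τ] = E[X_0] = 81. Equivalently: E[X_τ] = 180 · P(hit 180 first) + 0 · P(hit 0 first) = 180 · (81/180) = 81.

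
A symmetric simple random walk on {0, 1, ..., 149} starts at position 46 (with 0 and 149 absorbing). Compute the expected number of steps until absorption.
E[τ | X_0 = 46] = 4738

Let v_k = E[τ | X_0 = k]. Boundary: v_0 = v_149 = 0. Recurrence: v_k = 1 + (v_{k-1} + v_{k+1})/2 for 1 ≤ k ≤ 148. The particular solution to v_k − (v_{k-1} + v_{k+1})/2 = 1 is v_k = −k^2. Adding homogeneous solution A + B k and matching boundaries gives v_k = k (149 − k). Substituting k = 46: v_46 = 46 · 103 = 4738.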